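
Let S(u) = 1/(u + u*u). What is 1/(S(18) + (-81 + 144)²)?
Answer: 342/1357399 ≈ 0.00025195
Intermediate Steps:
S(u) = 1/(u + u²)
1/(S(18) + (-81 + 144)²) = 1/(1/(18*(1 + 18)) + (-81 + 144)²) = 1/((1/18)/19 + 63²) = 1/((1/18)*(1/19) + 3969) = 1/(1/342 + 3969) = 1/(1357399/342) = 342/1357399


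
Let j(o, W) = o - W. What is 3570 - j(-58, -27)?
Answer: 3601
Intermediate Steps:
3570 - j(-58, -27) = 3570 - (-58 - 1*(-27)) = 3570 - (-58 + 27) = 3570 - 1*(-31) = 3570 + 31 = 3601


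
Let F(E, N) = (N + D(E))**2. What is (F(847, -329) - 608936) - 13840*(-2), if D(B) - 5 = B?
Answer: -307727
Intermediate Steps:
D(B) = 5 + B
F(E, N) = (5 + E + N)**2 (F(E, N) = (N + (5 + E))**2 = (5 + E + N)**2)
(F(847, -329) - 608936) - 13840*(-2) = ((5 + 847 - 329)**2 - 608936) - 13840*(-2) = (523**2 - 608936) + 27680 = (273529 - 608936) + 27680 = -335407 + 27680 = -307727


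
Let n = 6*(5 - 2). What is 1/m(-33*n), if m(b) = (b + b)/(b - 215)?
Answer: 809/1188 ≈ 0.68098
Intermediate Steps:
n = 18 (n = 6*3 = 18)
m(b) = 2*b/(-215 + b) (m(b) = (2*b)/(-215 + b) = 2*b/(-215 + b))
1/m(-33*n) = 1/(2*(-33*18)/(-215 - 33*18)) = 1/(2*(-594)/(-215 - 594)) = 1/(2*(-594)/(-809)) = 1/(2*(-594)*(-1/809)) = 1/(1188/809) = 809/1188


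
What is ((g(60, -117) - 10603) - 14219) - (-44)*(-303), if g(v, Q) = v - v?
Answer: -38154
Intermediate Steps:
g(v, Q) = 0
((g(60, -117) - 10603) - 14219) - (-44)*(-303) = ((0 - 10603) - 14219) - (-44)*(-303) = (-10603 - 14219) - 1*13332 = -24822 - 13332 = -38154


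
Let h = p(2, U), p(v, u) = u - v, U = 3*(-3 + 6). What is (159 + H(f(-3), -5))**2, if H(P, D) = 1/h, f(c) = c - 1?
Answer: 1240996/49 ≈ 25326.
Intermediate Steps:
U = 9 (U = 3*3 = 9)
h = 7 (h = 9 - 1*2 = 9 - 2 = 7)
f(c) = -1 + c
H(P, D) = 1/7
(159 + H(f(-3), -5))**2 = (159 + 1/7)**2 = (1114/7)**2 = 1240996/49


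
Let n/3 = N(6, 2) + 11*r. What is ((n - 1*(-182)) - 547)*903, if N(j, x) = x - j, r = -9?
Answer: -608622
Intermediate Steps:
n = -309 (n = 3*((2 - 1*6) + 11*(-9)) = 3*((2 - 6) - 99) = 3*(-4 - 99) = 3*(-103) = -309)
((n - 1*(-182)) - 547)*903 = ((-309 - 1*(-182)) - 547)*903 = ((-309 + 182) - 547)*903 = (-127 - 547)*903 = -674*903 = -608622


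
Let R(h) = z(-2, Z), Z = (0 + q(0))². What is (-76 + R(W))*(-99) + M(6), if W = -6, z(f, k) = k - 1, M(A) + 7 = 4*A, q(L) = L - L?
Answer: 7640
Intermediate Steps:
q(L) = 0
Z = 0 (Z = (0 + 0)² = 0² = 0)
M(A) = -7 + 4*A
z(f, k) = -1 + k
R(h) = -1 (R(h) = -1 + 0 = -1)
(-76 + R(W))*(-99) + M(6) = (-76 - 1)*(-99) + (-7 + 4*6) = -77*(-99) + (-7 + 24) = 7623 + 17 = 7640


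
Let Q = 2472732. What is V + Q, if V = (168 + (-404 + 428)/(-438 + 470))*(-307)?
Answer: 9683703/4 ≈ 2.4209e+6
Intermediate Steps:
V = -207225/4 (V = (168 + 24/32)*(-307) = (168 + 24*(1/32))*(-307) = (168 + ¾)*(-307) = (675/4)*(-307) = -207225/4 ≈ -51806.)
V + Q = -207225/4 + 2472732 = 9683703/4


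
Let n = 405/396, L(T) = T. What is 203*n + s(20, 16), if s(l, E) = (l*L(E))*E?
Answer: 234415/44 ≈ 5327.6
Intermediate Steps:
s(l, E) = l*E**2 (s(l, E) = (l*E)*E = (E*l)*E = l*E**2)
n = 45/44 (n = 405*(1/396) = 45/44 ≈ 1.0227)
203*n + s(20, 16) = 203*(45/44) + 20*16**2 = 9135/44 + 20*256 = 9135/44 + 5120 = 234415/44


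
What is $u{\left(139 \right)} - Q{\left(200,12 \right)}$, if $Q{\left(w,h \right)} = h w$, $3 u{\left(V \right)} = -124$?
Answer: $- \frac{7324}{3} \approx -2441.3$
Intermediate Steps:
$u{\left(V \right)} = - \frac{124}{3}$ ($u{\left(V \right)} = \frac{1}{3} \left(-124\right) = - \frac{124}{3}$)
$u{\left(139 \right)} - Q{\left(200,12 \right)} = - \frac{124}{3} - 12 \cdot 200 = - \frac{124}{3} - 2400 = - \frac{7324}{3}$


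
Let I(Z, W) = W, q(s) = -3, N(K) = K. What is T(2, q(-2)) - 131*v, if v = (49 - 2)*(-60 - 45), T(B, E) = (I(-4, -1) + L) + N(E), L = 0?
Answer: 646481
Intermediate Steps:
T(B, E) = -1 + E (T(B, E) = (-1 + 0) + E = -1 + E)
v = -4935 (v = 47*(-105) = -4935)
T(2, q(-2)) - 131*v = (-1 - 3) - 131*(-4935) = -4 + 646485 = 646481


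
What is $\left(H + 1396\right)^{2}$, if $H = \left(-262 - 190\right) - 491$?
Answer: $205209$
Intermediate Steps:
$H = -943$ ($H = -452 - 491 = -943$)
$\left(H + 1396\right)^{2} = \left(-943 + 1396\right)^{2} = 453^{2} = 205209$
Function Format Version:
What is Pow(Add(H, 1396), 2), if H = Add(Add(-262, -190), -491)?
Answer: 205209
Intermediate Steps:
H = -943 (H = Add(-452, -491) = -943)
Pow(Add(H, 1396), 2) = Pow(Add(-943, 1396), 2) = Pow(453, 2) = 205209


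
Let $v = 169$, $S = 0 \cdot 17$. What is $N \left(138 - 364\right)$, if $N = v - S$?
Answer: $-38194$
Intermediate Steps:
$S = 0$
$N = 169$ ($N = 169 - 0 = 169 + 0 = 169$)
$N \left(138 - 364\right) = 169 \left(138 - 364\right) = 169 \left(-226\right) = -38194$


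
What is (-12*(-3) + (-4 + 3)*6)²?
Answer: 900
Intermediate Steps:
(-12*(-3) + (-4 + 3)*6)² = (36 - 1*6)² = (36 - 6)² = 30² = 900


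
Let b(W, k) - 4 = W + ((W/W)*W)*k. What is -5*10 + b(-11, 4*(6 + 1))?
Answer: -365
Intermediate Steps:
b(W, k) = 4 + W + W*k (b(W, k) = 4 + (W + ((W/W)*W)*k) = 4 + (W + (1*W)*k) = 4 + (W + W*k) = 4 + W + W*k)
-5*10 + b(-11, 4*(6 + 1)) = -5*10 + (4 - 11 - 44*(6 + 1)) = -50 + (4 - 11 - 44*7) = -50 + (4 - 11 - 11*28) = -50 + (4 - 11 - 308) = -50 - 315 = -365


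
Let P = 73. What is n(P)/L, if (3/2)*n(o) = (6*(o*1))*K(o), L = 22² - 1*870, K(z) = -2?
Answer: 292/193 ≈ 1.5130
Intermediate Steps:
L = -386 (L = 484 - 870 = -386)
n(o) = -8*o (n(o) = 2*((6*(o*1))*(-2))/3 = 2*((6*o)*(-2))/3 = 2*(-12*o)/3 = -8*o)
n(P)/L = -8*73/(-386) = -584*(-1/386) = 292/193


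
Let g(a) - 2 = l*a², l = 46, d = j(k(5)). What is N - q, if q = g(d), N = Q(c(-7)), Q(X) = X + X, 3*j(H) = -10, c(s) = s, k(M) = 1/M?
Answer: -4744/9 ≈ -527.11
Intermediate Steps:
j(H) = -10/3 (j(H) = (⅓)*(-10) = -10/3)
d = -10/3 ≈ -3.3333
Q(X) = 2*X
N = -14 (N = 2*(-7) = -14)
g(a) = 2 + 46*a²
q = 4618/9 (q = 2 + 46*(-10/3)² = 2 + 46*(100/9) = 2 + 4600/9 = 4618/9 ≈ 513.11)
N - q = -14 - 1*4618/9 = -14 - 4618/9 = -4744/9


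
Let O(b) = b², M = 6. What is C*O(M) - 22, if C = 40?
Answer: 1418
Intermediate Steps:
C*O(M) - 22 = 40*6² - 22 = 40*36 - 22 = 1440 - 22 = 1418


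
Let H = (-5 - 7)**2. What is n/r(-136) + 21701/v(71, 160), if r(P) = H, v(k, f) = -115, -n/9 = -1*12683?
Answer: 1111329/1840 ≈ 603.98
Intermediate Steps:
n = 114147 (n = -(-9)*12683 = -9*(-12683) = 114147)
H = 144 (H = (-12)**2 = 144)
r(P) = 144
n/r(-136) + 21701/v(71, 160) = 114147/144 + 21701/(-115) = 114147*(1/144) + 21701*(-1/115) = 12683/16 - 21701/115 = 1111329/1840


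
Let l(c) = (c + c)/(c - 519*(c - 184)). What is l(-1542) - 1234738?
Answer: -92013910755/74521 ≈ -1.2347e+6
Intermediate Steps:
l(c) = 2*c/(95496 - 518*c) (l(c) = (2*c)/(c - 519*(-184 + c)) = (2*c)/(c + (95496 - 519*c)) = (2*c)/(95496 - 518*c) = 2*c/(95496 - 518*c))
l(-1542) - 1234738 = -1*(-1542)/(-47748 + 259*(-1542)) - 1234738 = -1*(-1542)/(-47748 - 399378) - 1234738 = -1*(-1542)/(-447126) - 1234738 = -1*(-1542)*(-1/447126) - 1234738 = -257/74521 - 1234738 = -92013910755/74521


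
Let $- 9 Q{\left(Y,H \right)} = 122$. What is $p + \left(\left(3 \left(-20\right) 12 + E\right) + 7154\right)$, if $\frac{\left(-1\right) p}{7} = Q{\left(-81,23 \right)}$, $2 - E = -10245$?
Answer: $\frac{150983}{9} \approx 16776.0$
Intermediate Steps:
$E = 10247$ ($E = 2 - -10245 = 2 + 10245 = 10247$)
$Q{\left(Y,H \right)} = - \frac{122}{9}$ ($Q{\left(Y,H \right)} = \left(- \frac{1}{9}\right) 122 = - \frac{122}{9}$)
$p = \frac{854}{9}$ ($p = \left(-7\right) \left(- \frac{122}{9}\right) = \frac{854}{9} \approx 94.889$)
$p + \left(\left(3 \left(-20\right) 12 + E\right) + 7154\right) = \frac{854}{9} + \left(\left(3 \left(-20\right) 12 + 10247\right) + 7154\right) = \frac{854}{9} + \left(\left(\left(-60\right) 12 + 10247\right) + 7154\right) = \frac{854}{9} + \left(\left(-720 + 10247\right) + 7154\right) = \frac{854}{9} + \left(9527 + 7154\right) = \frac{854}{9} + 16681 = \frac{150983}{9}$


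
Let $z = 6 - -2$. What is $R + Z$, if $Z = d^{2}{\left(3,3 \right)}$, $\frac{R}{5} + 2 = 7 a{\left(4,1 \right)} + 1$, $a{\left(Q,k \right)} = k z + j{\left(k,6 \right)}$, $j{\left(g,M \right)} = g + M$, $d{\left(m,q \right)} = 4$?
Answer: $536$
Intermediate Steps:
$j{\left(g,M \right)} = M + g$
$z = 8$ ($z = 6 + 2 = 8$)
$a{\left(Q,k \right)} = 6 + 9 k$ ($a{\left(Q,k \right)} = k 8 + \left(6 + k\right) = 8 k + \left(6 + k\right) = 6 + 9 k$)
$R = 520$ ($R = -10 + 5 \left(7 \left(6 + 9 \cdot 1\right) + 1\right) = -10 + 5 \left(7 \left(6 + 9\right) + 1\right) = -10 + 5 \left(7 \cdot 15 + 1\right) = -10 + 5 \left(105 + 1\right) = -10 + 5 \cdot 106 = -10 + 530 = 520$)
$Z = 16$ ($Z = 4^{2} = 16$)
$R + Z = 520 + 16 = 536$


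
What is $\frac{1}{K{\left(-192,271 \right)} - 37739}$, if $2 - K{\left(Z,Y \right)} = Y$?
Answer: $- \frac{1}{38008} \approx -2.631 \cdot 10^{-5}$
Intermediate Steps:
$K{\left(Z,Y \right)} = 2 - Y$
$\frac{1}{K{\left(-192,271 \right)} - 37739} = \frac{1}{\left(2 - 271\right) - 37739} = \frac{1}{-269 - 37739} = \frac{1}{-38008} = - \frac{1}{38008}$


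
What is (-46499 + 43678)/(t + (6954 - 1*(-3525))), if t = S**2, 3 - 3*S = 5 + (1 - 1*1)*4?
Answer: -1953/7255 ≈ -0.26919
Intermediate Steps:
S = -2/3 (S = 1 - (5 + (1 - 1*1)*4)/3 = 1 - (5 + (1 - 1)*4)/3 = 1 - (5 + 0*4)/3 = 1 - (5 + 0)/3 = 1 - 1/3*5 = 1 - 5/3 = -2/3 ≈ -0.66667)
t = 4/9 (t = (-2/3)**2 = 4/9 ≈ 0.44444)
(-46499 + 43678)/(t + (6954 - 1*(-3525))) = (-46499 + 43678)/(4/9 + (6954 - 1*(-3525))) = -2821/(4/9 + (6954 + 3525)) = -2821/(4/9 + 10479) = -2821/94315/9 = -2821*9/94315 = -1953/7255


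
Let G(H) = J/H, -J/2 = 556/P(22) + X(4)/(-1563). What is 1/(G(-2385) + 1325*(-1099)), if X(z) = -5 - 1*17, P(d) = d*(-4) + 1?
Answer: -36034965/52473215351567 ≈ -6.8673e-7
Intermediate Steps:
P(d) = 1 - 4*d (P(d) = -4*d + 1 = 1 - 4*d)
X(z) = -22 (X(z) = -5 - 17 = -22)
J = 192692/15109 (J = -2*(556/(1 - 4*22) - 22/(-1563)) = -2*(556/(1 - 88) - 22*(-1/1563)) = -2*(556/(-87) + 22/1563) = -2*(556*(-1/87) + 22/1563) = -2*(-556/87 + 22/1563) = -2*(-96346/15109) = 192692/15109 ≈ 12.753)
G(H) = 192692/(15109*H)
1/(G(-2385) + 1325*(-1099)) = 1/((192692/15109)/(-2385) + 1325*(-1099)) = 1/((192692/15109)*(-1/2385) - 1456175) = 1/(-192692/36034965 - 1456175) = 1/(-52473215351567/36034965) = -36034965/52473215351567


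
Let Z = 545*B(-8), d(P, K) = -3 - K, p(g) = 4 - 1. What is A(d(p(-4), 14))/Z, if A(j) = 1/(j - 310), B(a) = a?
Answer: 1/1425720 ≈ 7.0140e-7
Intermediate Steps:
p(g) = 3
A(j) = 1/(-310 + j)
Z = -4360 (Z = 545*(-8) = -4360)
A(d(p(-4), 14))/Z = 1/(-310 + (-3 - 1*14)*(-4360)) = -1/4360/(-310 + (-3 - 14)) = -1/4360/(-310 - 17) = -1/4360/(-327) = -1/327*(-1/4360) = 1/1425720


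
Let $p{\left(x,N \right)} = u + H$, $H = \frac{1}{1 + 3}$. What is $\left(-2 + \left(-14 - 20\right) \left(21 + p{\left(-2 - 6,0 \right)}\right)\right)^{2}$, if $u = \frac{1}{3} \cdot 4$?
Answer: $\frac{21335161}{36} \approx 5.9264 \cdot 10^{5}$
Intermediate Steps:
$H = \frac{1}{4} \approx 0.25$
$u = \frac{4}{3}$ ($u = \frac{1}{3} \cdot 4 = \frac{4}{3} \approx 1.3333$)
$p{\left(x,N \right)} = \frac{19}{12}$ ($p{\left(x,N \right)} = \frac{4}{3} + \frac{1}{4} = \frac{19}{12}$)
$\left(-2 + \left(-14 - 20\right) \left(21 + p{\left(-2 - 6,0 \right)}\right)\right)^{2} = \left(-2 + \left(-14 - 20\right) \left(21 + \frac{19}{12}\right)\right)^{2} = \left(-2 - \frac{4607}{6}\right)^{2} = \left(- \frac{4619}{6}\right)^{2} = \frac{21335161}{36}$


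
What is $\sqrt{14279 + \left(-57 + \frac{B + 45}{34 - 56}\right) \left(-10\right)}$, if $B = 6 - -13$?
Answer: $\frac{\sqrt{1800249}}{11} \approx 121.98$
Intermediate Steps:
$B = 19$ ($B = 6 + 13 = 19$)
$\sqrt{14279 + \left(-57 + \frac{B + 45}{34 - 56}\right) \left(-10\right)} = \sqrt{14279 + \left(-57 + \frac{19 + 45}{34 - 56}\right) \left(-10\right)} = \sqrt{14279 + \left(-57 + \frac{64}{-22}\right) \left(-10\right)} = \sqrt{14279 + \left(-57 + 64 \left(- \frac{1}{22}\right)\right) \left(-10\right)} = \sqrt{14279 + \left(-57 - \frac{32}{11}\right) \left(-10\right)} = \sqrt{14279 - - \frac{6590}{11}} = \sqrt{14279 + \frac{6590}{11}} = \sqrt{\frac{163659}{11}} = \frac{\sqrt{1800249}}{11}$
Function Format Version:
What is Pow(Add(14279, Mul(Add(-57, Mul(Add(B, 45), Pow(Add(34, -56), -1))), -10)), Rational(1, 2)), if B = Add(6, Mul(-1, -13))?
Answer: Mul(Rational(1, 11), Pow(1800249, Rational(1, 2))) ≈ 121.98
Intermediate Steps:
B = 19 (B = Add(6, 13) = 19)
Pow(Add(14279, Mul(Add(-57, Mul(Add(B, 45), Pow(Add(34, -56), -1))), -10)), Rational(1, 2)) = Pow(Add(14279, Mul(Add(-57, Mul(Add(19, 45), Pow(Add(34, -56), -1))), -10)), Rational(1, 2)) = Pow(Add(14279, Mul(Add(-57, Mul(64, Pow(-22, -1))), -10)), Rational(1, 2)) = Pow(Add(14279, Mul(Add(-57, Mul(64, Rational(-1, 22))), -10)), Rational(1, 2)) = Pow(Add(14279, Mul(Add(-57, Rational(-32, 11)), -10)), Rational(1, 2)) = Pow(Add(14279, Mul(Rational(-659, 11), -10)), Rational(1, 2)) = Pow(Add(14279, Rational(6590, 11)), Rational(1, 2)) = Pow(Rational(163659, 11), Rational(1, 2)) = Mul(Rational(1, 11), Pow(1800249, Rational(1, 2)))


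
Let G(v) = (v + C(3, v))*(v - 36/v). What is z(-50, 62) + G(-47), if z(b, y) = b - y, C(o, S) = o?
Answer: 90348/47 ≈ 1922.3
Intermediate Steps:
G(v) = (3 + v)*(v - 36/v) (G(v) = (v + 3)*(v - 36/v) = (3 + v)*(v - 36/v))
z(-50, 62) + G(-47) = (-50 - 1*62) + (-36 + (-47)² - 108/(-47) + 3*(-47)) = (-50 - 62) + (-36 + 2209 - 108*(-1/47) - 141) = -112 + (-36 + 2209 + 108/47 - 141) = -112 + 95612/47 = 90348/47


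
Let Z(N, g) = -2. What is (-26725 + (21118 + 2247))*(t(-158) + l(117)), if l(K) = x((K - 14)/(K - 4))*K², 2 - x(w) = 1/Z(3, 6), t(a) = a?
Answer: -114456720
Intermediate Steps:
x(w) = 5/2 (x(w) = 2 - 1/(-2) = 2 - (-1)/2 = 2 - 1*(-½) = 2 + ½ = 5/2)
l(K) = 5*K²/2
(-26725 + (21118 + 2247))*(t(-158) + l(117)) = (-26725 + (21118 + 2247))*(-158 + (5/2)*117²) = (-26725 + 23365)*(-158 + (5/2)*13689) = -3360*(-158 + 68445/2) = -3360*68129/2 = -114456720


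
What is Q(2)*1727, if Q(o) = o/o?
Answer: 1727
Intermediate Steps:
Q(o) = 1
Q(2)*1727 = 1*1727 = 1727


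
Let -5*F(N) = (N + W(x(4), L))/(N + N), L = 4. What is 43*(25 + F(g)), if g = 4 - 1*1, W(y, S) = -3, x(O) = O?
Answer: 1075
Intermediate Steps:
g = 3 (g = 4 - 1 = 3)
F(N) = -(-3 + N)/(10*N) (F(N) = -(N - 3)/(5*(N + N)) = -(-3 + N)/(5*(2*N)) = -(-3 + N)*1/(2*N)/5 = -(-3 + N)/(10*N))
43*(25 + F(g)) = 43*(25 + (⅒)*(3 - 1*3)/3) = 43*(25 + (⅒)*(⅓)*(3 - 3)) = 43*(25 + (⅒)*(⅓)*0) = 43*(25 + 0) = 43*25 = 1075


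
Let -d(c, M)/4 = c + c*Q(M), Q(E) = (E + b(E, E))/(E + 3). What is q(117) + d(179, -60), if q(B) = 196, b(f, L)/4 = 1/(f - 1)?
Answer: -4431464/3477 ≈ -1274.5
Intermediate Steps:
b(f, L) = 4/(-1 + f) (b(f, L) = 4/(f - 1) = 4/(-1 + f))
Q(E) = (E + 4/(-1 + E))/(3 + E) (Q(E) = (E + 4/(-1 + E))/(E + 3) = (E + 4/(-1 + E))/(3 + E))
d(c, M) = -4*c - 4*c*(4 + M*(-1 + M))/((-1 + M)*(3 + M)) (d(c, M) = -4*(c + c*((4 + M*(-1 + M))/((-1 + M)*(3 + M)))) = -4*(c + c*(4 + M*(-1 + M))/((-1 + M)*(3 + M))) = -4*c - 4*c*(4 + M*(-1 + M))/((-1 + M)*(3 + M)))
q(117) + d(179, -60) = 196 + 4*179*(-1 - 1*(-60) - 2*(-60)**2)/(-3 + (-60)**2 + 2*(-60)) = 196 + 4*179*(-1 + 60 - 2*3600)/(-3 + 3600 - 120) = 196 + 4*179*(-1 + 60 - 7200)/3477 = 196 + 4*179*(1/3477)*(-7141) = 196 - 5112956/3477 = -4431464/3477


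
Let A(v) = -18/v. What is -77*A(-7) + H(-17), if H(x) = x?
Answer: -215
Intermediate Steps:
-77*A(-7) + H(-17) = -(-1386)/(-7) - 17 = -(-1386)*(-1)/7 - 17 = -77*18/7 - 17 = -198 - 17 = -215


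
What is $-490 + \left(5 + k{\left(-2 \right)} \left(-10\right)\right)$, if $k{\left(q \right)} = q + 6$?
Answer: $-525$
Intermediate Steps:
$k{\left(q \right)} = 6 + q$
$-490 + \left(5 + k{\left(-2 \right)} \left(-10\right)\right) = -490 + \left(5 + \left(6 - 2\right) \left(-10\right)\right) = -490 + \left(5 + 4 \left(-10\right)\right) = -490 + \left(5 - 40\right) = -490 - 35 = -525$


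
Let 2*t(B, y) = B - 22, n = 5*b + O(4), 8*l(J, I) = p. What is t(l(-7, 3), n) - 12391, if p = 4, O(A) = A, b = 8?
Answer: -49607/4 ≈ -12402.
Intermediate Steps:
l(J, I) = ½ (l(J, I) = (⅛)*4 = ½)
n = 44 (n = 5*8 + 4 = 40 + 4 = 44)
t(B, y) = -11 + B/2 (t(B, y) = (B - 22)/2 = (-22 + B)/2 = -11 + B/2)
t(l(-7, 3), n) - 12391 = (-11 + (½)*(½)) - 12391 = (-11 + ¼) - 12391 = -43/4 - 12391 = -49607/4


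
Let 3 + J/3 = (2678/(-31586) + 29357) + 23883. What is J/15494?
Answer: 1261155903/122348371 ≈ 10.308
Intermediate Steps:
J = 2522311806/15793 (J = -9 + 3*((2678/(-31586) + 29357) + 23883) = -9 + 3*((2678*(-1/31586) + 29357) + 23883) = -9 + 3*((-1339/15793 + 29357) + 23883) = -9 + 3*(463633762/15793 + 23883) = -9 + 3*(840817981/15793) = -9 + 2522453943/15793 = 2522311806/15793 ≈ 1.5971e+5)
J/15494 = (2522311806/15793)/15494 = (2522311806/15793)*(1/15494) = 1261155903/122348371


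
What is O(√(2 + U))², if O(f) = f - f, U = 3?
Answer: 0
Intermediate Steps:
O(f) = 0
O(√(2 + U))² = 0² = 0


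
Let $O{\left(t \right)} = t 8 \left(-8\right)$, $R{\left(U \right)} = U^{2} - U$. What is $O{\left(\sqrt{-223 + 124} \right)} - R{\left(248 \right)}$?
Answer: $-61256 - 192 i \sqrt{11} \approx -61256.0 - 636.79 i$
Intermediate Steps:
$O{\left(t \right)} = - 64 t$ ($O{\left(t \right)} = 8 t \left(-8\right) = - 64 t$)
$O{\left(\sqrt{-223 + 124} \right)} - R{\left(248 \right)} = - 64 \sqrt{-223 + 124} - 248 \left(-1 + 248\right) = - 64 \sqrt{-99} - 248 \cdot 247 = - 64 \cdot 3 i \sqrt{11} - 61256 = - 192 i \sqrt{11} - 61256 = -61256 - 192 i \sqrt{11}$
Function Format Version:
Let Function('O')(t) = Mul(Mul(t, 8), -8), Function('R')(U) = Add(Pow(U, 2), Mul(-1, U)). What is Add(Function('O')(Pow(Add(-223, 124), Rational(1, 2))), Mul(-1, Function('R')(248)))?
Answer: Add(-61256, Mul(-192, I, Pow(11, Rational(1, 2)))) ≈ Add(-61256., Mul(-636.79, I))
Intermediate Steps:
Function('O')(t) = Mul(-64, t) (Function('O')(t) = Mul(Mul(8, t), -8) = Mul(-64, t))
Add(Function('O')(Pow(Add(-223, 124), Rational(1, 2))), Mul(-1, Function('R')(248))) = Add(Mul(-64, Pow(Add(-223, 124), Rational(1, 2))), Mul(-1, Mul(248, Add(-1, 248)))) = Add(Mul(-64, Pow(-99, Rational(1, 2))), Mul(-1, Mul(248, 247))) = Add(Mul(-64, Mul(3, I, Pow(11, Rational(1, 2)))), Mul(-1, 61256)) = Add(Mul(-192, I, Pow(11, Rational(1, 2))), -61256) = Add(-61256, Mul(-192, I, Pow(11, Rational(1, 2))))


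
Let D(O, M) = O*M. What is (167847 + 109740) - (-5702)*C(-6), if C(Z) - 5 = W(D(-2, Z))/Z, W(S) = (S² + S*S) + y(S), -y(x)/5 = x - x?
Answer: 32401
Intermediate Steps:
y(x) = 0 (y(x) = -5*(x - x) = -5*0 = 0)
D(O, M) = M*O
W(S) = 2*S² (W(S) = (S² + S*S) + 0 = (S² + S²) + 0 = 2*S² + 0 = 2*S²)
C(Z) = 5 + 8*Z (C(Z) = 5 + (2*(Z*(-2))²)/Z = 5 + (2*(-2*Z)²)/Z = 5 + (2*(4*Z²))/Z = 5 + (8*Z²)/Z = 5 + 8*Z)
(167847 + 109740) - (-5702)*C(-6) = (167847 + 109740) - (-5702)*(5 + 8*(-6)) = 277587 - (-5702)*(5 - 48) = 277587 - (-5702)*(-43) = 277587 - 1*245186 = 277587 - 245186 = 32401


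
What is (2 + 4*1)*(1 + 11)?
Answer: 72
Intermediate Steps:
(2 + 4*1)*(1 + 11) = (2 + 4)*12 = 6*12 = 72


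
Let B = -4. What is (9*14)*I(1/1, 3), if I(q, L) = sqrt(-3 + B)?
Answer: 126*I*sqrt(7) ≈ 333.36*I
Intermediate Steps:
I(q, L) = I*sqrt(7) (I(q, L) = sqrt(-3 - 4) = sqrt(-7) = I*sqrt(7))
(9*14)*I(1/1, 3) = (9*14)*(I*sqrt(7)) = 126*(I*sqrt(7)) = 126*I*sqrt(7)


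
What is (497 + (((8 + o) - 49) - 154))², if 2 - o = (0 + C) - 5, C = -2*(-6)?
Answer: 88209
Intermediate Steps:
C = 12
o = -5 (o = 2 - ((0 + 12) - 5) = 2 - (12 - 5) = 2 - 1*7 = 2 - 7 = -5)
(497 + (((8 + o) - 49) - 154))² = (497 + (((8 - 5) - 49) - 154))² = (497 + ((3 - 49) - 154))² = (497 + (-46 - 154))² = (497 - 200)² = 297² = 88209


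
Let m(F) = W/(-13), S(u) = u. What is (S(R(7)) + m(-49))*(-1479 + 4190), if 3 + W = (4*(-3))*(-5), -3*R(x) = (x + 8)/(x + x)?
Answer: -2339593/182 ≈ -12855.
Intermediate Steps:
R(x) = -(8 + x)/(6*x) (R(x) = -(x + 8)/(3*(x + x)) = -(8 + x)/(3*(2*x)) = -(8 + x)*1/(2*x)/3 = -(8 + x)/(6*x))
W = 57 (W = -3 + (4*(-3))*(-5) = -3 - 12*(-5) = -3 + 60 = 57)
m(F) = -57/13 (m(F) = 57/(-13) = 57*(-1/13) = -57/13)
(S(R(7)) + m(-49))*(-1479 + 4190) = ((⅙)*(-8 - 1*7)/7 - 57/13)*(-1479 + 4190) = ((⅙)*(⅐)*(-8 - 7) - 57/13)*2711 = ((⅙)*(⅐)*(-15) - 57/13)*2711 = (-5/14 - 57/13)*2711 = -863/182*2711 = -2339593/182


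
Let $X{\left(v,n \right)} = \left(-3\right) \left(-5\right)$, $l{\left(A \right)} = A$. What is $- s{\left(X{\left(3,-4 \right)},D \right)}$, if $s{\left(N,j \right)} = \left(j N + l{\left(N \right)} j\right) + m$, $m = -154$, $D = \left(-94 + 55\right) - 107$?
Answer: $4534$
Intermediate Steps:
$X{\left(v,n \right)} = 15$
$D = -146$ ($D = -39 - 107 = -146$)
$s{\left(N,j \right)} = -154 + 2 N j$ ($s{\left(N,j \right)} = \left(j N + N j\right) - 154 = \left(N j + N j\right) - 154 = 2 N j - 154 = -154 + 2 N j$)
$- s{\left(X{\left(3,-4 \right)},D \right)} = - (-154 + 2 \cdot 15 \left(-146\right)) = - (-154 - 4380) = \left(-1\right) \left(-4534\right) = 4534$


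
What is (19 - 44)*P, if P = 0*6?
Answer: 0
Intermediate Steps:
P = 0
(19 - 44)*P = (19 - 44)*0 = -25*0 = 0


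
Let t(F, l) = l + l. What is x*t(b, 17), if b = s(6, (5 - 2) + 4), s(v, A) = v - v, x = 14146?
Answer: 480964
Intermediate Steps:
s(v, A) = 0
b = 0
t(F, l) = 2*l
x*t(b, 17) = 14146*(2*17) = 14146*34 = 480964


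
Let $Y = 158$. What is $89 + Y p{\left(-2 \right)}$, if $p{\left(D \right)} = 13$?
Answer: $2143$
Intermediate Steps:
$89 + Y p{\left(-2 \right)} = 89 + 158 \cdot 13 = 89 + 2054 = 2143$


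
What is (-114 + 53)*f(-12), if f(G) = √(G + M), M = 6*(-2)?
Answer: -122*I*√6 ≈ -298.84*I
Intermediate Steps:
M = -12
f(G) = √(-12 + G) (f(G) = √(G - 12) = √(-12 + G))
(-114 + 53)*f(-12) = (-114 + 53)*√(-12 - 12) = -122*I*√6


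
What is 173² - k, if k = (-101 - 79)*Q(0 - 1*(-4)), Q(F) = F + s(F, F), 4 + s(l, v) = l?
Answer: 30649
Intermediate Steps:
s(l, v) = -4 + l
Q(F) = -4 + 2*F (Q(F) = F + (-4 + F) = -4 + 2*F)
k = -720 (k = (-101 - 79)*(-4 + 2*(0 - 1*(-4))) = -180*(-4 + 2*(0 + 4)) = -180*(-4 + 2*4) = -180*(-4 + 8) = -180*4 = -720)
173² - k = 173² - 1*(-720) = 29929 + 720 = 30649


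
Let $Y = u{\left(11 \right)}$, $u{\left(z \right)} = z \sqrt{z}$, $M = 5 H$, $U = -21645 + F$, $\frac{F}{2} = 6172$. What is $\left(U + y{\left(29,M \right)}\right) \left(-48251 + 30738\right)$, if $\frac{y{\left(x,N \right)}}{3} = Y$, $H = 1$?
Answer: $162888413 - 577929 \sqrt{11} \approx 1.6097 \cdot 10^{8}$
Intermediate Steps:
$F = 12344$ ($F = 2 \cdot 6172 = 12344$)
$U = -9301$ ($U = -21645 + 12344 = -9301$)
$M = 5$ ($M = 5 \cdot 1 = 5$)
$u{\left(z \right)} = z^{\frac{3}{2}}$
$Y = 11 \sqrt{11}$ ($Y = 11^{\frac{3}{2}} = 11 \sqrt{11} \approx 36.483$)
$y{\left(x,N \right)} = 33 \sqrt{11}$ ($y{\left(x,N \right)} = 3 \cdot 11 \sqrt{11} = 33 \sqrt{11}$)
$\left(U + y{\left(29,M \right)}\right) \left(-48251 + 30738\right) = \left(-9301 + 33 \sqrt{11}\right) \left(-48251 + 30738\right) = \left(-9301 + 33 \sqrt{11}\right) \left(-17513\right) = 162888413 - 577929 \sqrt{11}$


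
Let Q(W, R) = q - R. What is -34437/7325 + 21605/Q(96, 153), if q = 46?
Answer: -161941384/783775 ≈ -206.62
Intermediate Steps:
Q(W, R) = 46 - R
-34437/7325 + 21605/Q(96, 153) = -34437/7325 + 21605/(46 - 1*153) = -34437*1/7325 + 21605/(46 - 153) = -34437/7325 + 21605/(-107) = -34437/7325 + 21605*(-1/107) = -34437/7325 - 21605/107 = -161941384/783775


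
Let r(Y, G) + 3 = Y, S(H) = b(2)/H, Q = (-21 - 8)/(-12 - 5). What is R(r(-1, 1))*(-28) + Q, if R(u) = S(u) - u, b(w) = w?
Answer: -1637/17 ≈ -96.294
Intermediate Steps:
Q = 29/17 (Q = -29/(-17) = -29*(-1/17) = 29/17 ≈ 1.7059)
S(H) = 2/H
r(Y, G) = -3 + Y
R(u) = -u + 2/u (R(u) = 2/u - u = -u + 2/u)
R(r(-1, 1))*(-28) + Q = (-(-3 - 1) + 2/(-3 - 1))*(-28) + 29/17 = (-1*(-4) + 2/(-4))*(-28) + 29/17 = (4 + 2*(-1/4))*(-28) + 29/17 = (4 - 1/2)*(-28) + 29/17 = (7/2)*(-28) + 29/17 = -98 + 29/17 = -1637/17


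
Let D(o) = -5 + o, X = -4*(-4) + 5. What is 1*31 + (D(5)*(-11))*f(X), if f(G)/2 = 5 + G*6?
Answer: 31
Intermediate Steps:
X = 21 (X = 16 + 5 = 21)
f(G) = 10 + 12*G (f(G) = 2*(5 + G*6) = 2*(5 + 6*G) = 10 + 12*G)
1*31 + (D(5)*(-11))*f(X) = 1*31 + ((-5 + 5)*(-11))*(10 + 12*21) = 31 + (0*(-11))*(10 + 252) = 31 + 0*262 = 31 + 0 = 31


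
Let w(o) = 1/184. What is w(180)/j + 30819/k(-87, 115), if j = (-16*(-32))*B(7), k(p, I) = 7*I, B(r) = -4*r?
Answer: 504938491/13189120 ≈ 38.284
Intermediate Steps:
w(o) = 1/184
j = -14336 (j = (-16*(-32))*(-4*7) = 512*(-28) = -14336)
w(180)/j + 30819/k(-87, 115) = (1/184)/(-14336) + 30819/((7*115)) = (1/184)*(-1/14336) + 30819/805 = -1/2637824 + 30819*(1/805) = -1/2637824 + 30819/805 = 504938491/13189120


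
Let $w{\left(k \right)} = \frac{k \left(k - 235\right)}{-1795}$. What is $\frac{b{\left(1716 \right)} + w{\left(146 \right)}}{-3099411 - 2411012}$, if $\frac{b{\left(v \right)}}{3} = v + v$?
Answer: $- \frac{18494314}{9891209285} \approx -0.0018698$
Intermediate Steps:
$w{\left(k \right)} = - \frac{k \left(-235 + k\right)}{1795}$ ($w{\left(k \right)} = k \left(-235 + k\right) \left(- \frac{1}{1795}\right) = - \frac{k \left(-235 + k\right)}{1795}$)
$b{\left(v \right)} = 6 v$ ($b{\left(v \right)} = 3 \left(v + v\right) = 3 \cdot 2 v = 6 v$)
$\frac{b{\left(1716 \right)} + w{\left(146 \right)}}{-3099411 - 2411012} = \frac{6 \cdot 1716 + \frac{1}{1795} \cdot 146 \left(235 - 146\right)}{-3099411 - 2411012} = \frac{10296 + \frac{1}{1795} \cdot 146 \left(235 - 146\right)}{-5510423} = \left(10296 + \frac{1}{1795} \cdot 146 \cdot 89\right) \left(- \frac{1}{5510423}\right) = \left(10296 + \frac{12994}{1795}\right) \left(- \frac{1}{5510423}\right) = \frac{18494314}{1795} \left(- \frac{1}{5510423}\right) = - \frac{18494314}{9891209285}$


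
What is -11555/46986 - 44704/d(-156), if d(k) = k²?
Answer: -49618013/23821902 ≈ -2.0829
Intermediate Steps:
-11555/46986 - 44704/d(-156) = -11555/46986 - 44704/((-156)²) = -11555*1/46986 - 44704/24336 = -11555/46986 - 44704*1/24336 = -11555/46986 - 2794/1521 = -49618013/23821902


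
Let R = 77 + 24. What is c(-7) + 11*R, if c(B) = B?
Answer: 1104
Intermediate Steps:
R = 101
c(-7) + 11*R = -7 + 11*101 = -7 + 1111 = 1104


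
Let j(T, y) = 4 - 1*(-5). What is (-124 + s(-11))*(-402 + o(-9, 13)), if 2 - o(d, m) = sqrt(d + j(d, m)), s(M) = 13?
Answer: 44400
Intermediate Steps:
j(T, y) = 9 (j(T, y) = 4 + 5 = 9)
o(d, m) = 2 - sqrt(9 + d) (o(d, m) = 2 - sqrt(d + 9) = 2 - sqrt(9 + d))
(-124 + s(-11))*(-402 + o(-9, 13)) = (-124 + 13)*(-402 + (2 - sqrt(9 - 9))) = -111*(-402 + (2 - sqrt(0))) = -111*(-402 + (2 - 1*0)) = -111*(-402 + (2 + 0)) = -111*(-402 + 2) = -111*(-400) = 44400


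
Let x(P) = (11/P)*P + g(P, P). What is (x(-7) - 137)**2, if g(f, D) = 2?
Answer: 15376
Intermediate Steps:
x(P) = 13 (x(P) = (11/P)*P + 2 = 11 + 2 = 13)
(x(-7) - 137)**2 = (13 - 137)**2 = (-124)**2 = 15376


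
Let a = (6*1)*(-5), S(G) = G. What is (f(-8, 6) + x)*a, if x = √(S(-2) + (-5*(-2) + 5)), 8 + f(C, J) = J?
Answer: 60 - 30*√13 ≈ -48.167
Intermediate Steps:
f(C, J) = -8 + J
a = -30 (a = 6*(-5) = -30)
x = √13 (x = √(-2 + (-5*(-2) + 5)) = √(-2 + (10 + 5)) = √(-2 + 15) = √13 ≈ 3.6056)
(f(-8, 6) + x)*a = ((-8 + 6) + √13)*(-30) = (-2 + √13)*(-30) = 60 - 30*√13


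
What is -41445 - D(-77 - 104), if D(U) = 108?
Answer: -41553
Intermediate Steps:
-41445 - D(-77 - 104) = -41445 - 1*108 = -41445 - 108 = -41553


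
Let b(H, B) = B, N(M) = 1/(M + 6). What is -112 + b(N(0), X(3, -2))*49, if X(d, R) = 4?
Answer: 84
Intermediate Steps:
N(M) = 1/(6 + M)
-112 + b(N(0), X(3, -2))*49 = -112 + 4*49 = -112 + 196 = 84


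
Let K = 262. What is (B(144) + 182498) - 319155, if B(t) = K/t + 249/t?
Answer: -19678097/144 ≈ -1.3665e+5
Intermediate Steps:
B(t) = 511/t (B(t) = 262/t + 249/t = 511/t)
(B(144) + 182498) - 319155 = (511/144 + 182498) - 319155 = 26280223/144 - 319155 = -19678097/144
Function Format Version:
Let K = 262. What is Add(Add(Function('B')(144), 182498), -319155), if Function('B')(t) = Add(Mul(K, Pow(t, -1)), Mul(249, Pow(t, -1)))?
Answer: Rational(-19678097, 144) ≈ -1.3665e+5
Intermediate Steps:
Function('B')(t) = Mul(511, Pow(t, -1)) (Function('B')(t) = Add(Mul(262, Pow(t, -1)), Mul(249, Pow(t, -1))) = Mul(511, Pow(t, -1)))
Add(Add(Function('B')(144), 182498), -319155) = Add(Add(Mul(511, Pow(144, -1)), 182498), -319155) = Add(Add(Mul(511, Rational(1, 144)), 182498), -319155) = Add(Add(Rational(511, 144), 182498), -319155) = Add(Rational(26280223, 144), -319155) = Rational(-19678097, 144)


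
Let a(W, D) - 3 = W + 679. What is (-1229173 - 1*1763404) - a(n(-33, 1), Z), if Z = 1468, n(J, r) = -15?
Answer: -2993244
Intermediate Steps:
a(W, D) = 682 + W (a(W, D) = 3 + (W + 679) = 3 + (679 + W) = 682 + W)
(-1229173 - 1*1763404) - a(n(-33, 1), Z) = (-1229173 - 1*1763404) - (682 - 15) = (-1229173 - 1763404) - 1*667 = -2992577 - 667 = -2993244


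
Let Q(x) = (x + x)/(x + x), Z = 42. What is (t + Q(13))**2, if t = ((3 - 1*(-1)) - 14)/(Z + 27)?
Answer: 3481/4761 ≈ 0.73115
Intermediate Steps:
Q(x) = 1 (Q(x) = (2*x)/((2*x)) = (2*x)*(1/(2*x)) = 1)
t = -10/69 (t = ((3 - 1*(-1)) - 14)/(42 + 27) = ((3 + 1) - 14)/69 = (4 - 14)*(1/69) = -10*1/69 = -10/69 ≈ -0.14493)
(t + Q(13))**2 = (-10/69 + 1)**2 = (59/69)**2 = 3481/4761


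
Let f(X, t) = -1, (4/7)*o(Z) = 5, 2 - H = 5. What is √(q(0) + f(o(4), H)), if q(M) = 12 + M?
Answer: √11 ≈ 3.3166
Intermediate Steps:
H = -3 (H = 2 - 1*5 = 2 - 5 = -3)
o(Z) = 35/4 (o(Z) = (7/4)*5 = 35/4)
√(q(0) + f(o(4), H)) = √((12 + 0) - 1) = √(12 - 1) = √11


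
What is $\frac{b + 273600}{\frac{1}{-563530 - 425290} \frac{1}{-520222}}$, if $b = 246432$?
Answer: $267507538370177280$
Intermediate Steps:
$\frac{b + 273600}{\frac{1}{-563530 - 425290} \frac{1}{-520222}} = \frac{246432 + 273600}{\frac{1}{-563530 - 425290} \frac{1}{-520222}} = \frac{520032}{\frac{1}{-988820} \left(- \frac{1}{520222}\right)} = \frac{520032}{\left(- \frac{1}{988820}\right) \left(- \frac{1}{520222}\right)} = 520032 \frac{1}{\frac{1}{514405918040}} = 520032 \cdot 514405918040 = 267507538370177280$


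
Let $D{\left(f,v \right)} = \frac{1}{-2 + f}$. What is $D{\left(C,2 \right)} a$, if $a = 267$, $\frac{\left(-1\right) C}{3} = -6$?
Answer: $\frac{267}{16} \approx 16.688$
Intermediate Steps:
$C = 18$ ($C = \left(-3\right) \left(-6\right) = 18$)
$D{\left(C,2 \right)} a = \frac{1}{-2 + 18} \cdot 267 = \frac{1}{16} \cdot 267 = \frac{267}{16}$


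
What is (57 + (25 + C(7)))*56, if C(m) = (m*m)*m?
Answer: 23800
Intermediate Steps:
C(m) = m³ (C(m) = m²*m = m³)
(57 + (25 + C(7)))*56 = (57 + (25 + 7³))*56 = (57 + (25 + 343))*56 = (57 + 368)*56 = 425*56 = 23800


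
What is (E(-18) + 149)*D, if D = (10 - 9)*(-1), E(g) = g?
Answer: -131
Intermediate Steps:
D = -1 (D = 1*(-1) = -1)
(E(-18) + 149)*D = (-18 + 149)*(-1) = 131*(-1) = -131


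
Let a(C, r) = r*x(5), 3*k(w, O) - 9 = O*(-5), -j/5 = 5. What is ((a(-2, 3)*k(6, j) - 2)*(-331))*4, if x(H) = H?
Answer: -884432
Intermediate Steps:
j = -25 (j = -5*5 = -25)
k(w, O) = 3 - 5*O/3 (k(w, O) = 3 + (O*(-5))/3 = 3 + (-5*O)/3 = 3 - 5*O/3)
a(C, r) = 5*r (a(C, r) = r*5 = 5*r)
((a(-2, 3)*k(6, j) - 2)*(-331))*4 = (((5*3)*(3 - 5/3*(-25)) - 2)*(-331))*4 = ((15*(3 + 125/3) - 2)*(-331))*4 = ((15*(134/3) - 2)*(-331))*4 = ((670 - 2)*(-331))*4 = (668*(-331))*4 = -221108*4 = -884432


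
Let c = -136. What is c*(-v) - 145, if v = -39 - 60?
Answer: -13609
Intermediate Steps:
v = -99
c*(-v) - 145 = -(-136)*(-99) - 145 = -136*99 - 145 = -13464 - 145 = -13609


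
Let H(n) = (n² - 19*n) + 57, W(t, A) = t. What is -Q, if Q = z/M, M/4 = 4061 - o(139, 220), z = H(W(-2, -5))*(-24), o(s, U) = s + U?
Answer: 99/617 ≈ 0.16045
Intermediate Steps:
o(s, U) = U + s
H(n) = 57 + n² - 19*n
z = -2376 (z = (57 + (-2)² - 19*(-2))*(-24) = (57 + 4 + 38)*(-24) = 99*(-24) = -2376)
M = 14808 (M = 4*(4061 - (220 + 139)) = 4*(4061 - 1*359) = 4*(4061 - 359) = 4*3702 = 14808)
Q = -99/617 (Q = -2376/14808 = -2376*1/14808 = -99/617 ≈ -0.16045)
-Q = -1*(-99/617) = 99/617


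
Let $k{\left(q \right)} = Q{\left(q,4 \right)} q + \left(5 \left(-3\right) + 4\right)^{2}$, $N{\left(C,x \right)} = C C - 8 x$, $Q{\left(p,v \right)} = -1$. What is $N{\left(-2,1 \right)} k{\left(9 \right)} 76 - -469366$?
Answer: $435318$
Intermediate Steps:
$N{\left(C,x \right)} = C^{2} - 8 x$
$k{\left(q \right)} = 121 - q$ ($k{\left(q \right)} = - q + \left(5 \left(-3\right) + 4\right)^{2} = - q + \left(-15 + 4\right)^{2} = - q + \left(-11\right)^{2} = - q + 121 = 121 - q$)
$N{\left(-2,1 \right)} k{\left(9 \right)} 76 - -469366 = \left(\left(-2\right)^{2} - 8\right) \left(121 - 9\right) 76 - -469366 = \left(4 - 8\right) \left(121 - 9\right) 76 + 469366 = \left(-4\right) 112 \cdot 76 + 469366 = \left(-448\right) 76 + 469366 = -34048 + 469366 = 435318$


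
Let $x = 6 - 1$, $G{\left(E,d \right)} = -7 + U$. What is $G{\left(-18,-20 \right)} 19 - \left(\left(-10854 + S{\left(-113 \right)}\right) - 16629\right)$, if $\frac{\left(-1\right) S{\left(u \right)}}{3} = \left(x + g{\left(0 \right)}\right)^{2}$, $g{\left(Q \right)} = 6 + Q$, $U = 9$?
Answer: $27884$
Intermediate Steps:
$G{\left(E,d \right)} = 2$ ($G{\left(E,d \right)} = -7 + 9 = 2$)
$x = 5$ ($x = 6 - 1 = 5$)
$S{\left(u \right)} = -363$ ($S{\left(u \right)} = - 3 \left(5 + \left(6 + 0\right)\right)^{2} = - 3 \left(5 + 6\right)^{2} = - 3 \cdot 11^{2} = \left(-3\right) 121 = -363$)
$G{\left(-18,-20 \right)} 19 - \left(\left(-10854 + S{\left(-113 \right)}\right) - 16629\right) = 2 \cdot 19 - \left(\left(-10854 - 363\right) - 16629\right) = 38 - \left(-11217 - 16629\right) = 38 - -27846 = 38 + 27846 = 27884$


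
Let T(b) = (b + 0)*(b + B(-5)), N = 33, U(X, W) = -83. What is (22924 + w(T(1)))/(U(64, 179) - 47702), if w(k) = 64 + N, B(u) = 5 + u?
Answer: -23021/47785 ≈ -0.48176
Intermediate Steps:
T(b) = b² (T(b) = (b + 0)*(b + (5 - 5)) = b*(b + 0) = b*b = b²)
w(k) = 97 (w(k) = 64 + 33 = 97)
(22924 + w(T(1)))/(U(64, 179) - 47702) = (22924 + 97)/(-83 - 47702) = 23021/(-47785) = 23021*(-1/47785) = -23021/47785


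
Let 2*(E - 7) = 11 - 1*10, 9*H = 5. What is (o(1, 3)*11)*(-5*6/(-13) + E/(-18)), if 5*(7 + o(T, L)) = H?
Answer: -100595/702 ≈ -143.30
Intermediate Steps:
H = 5/9 (H = (⅑)*5 = 5/9 ≈ 0.55556)
o(T, L) = -62/9 (o(T, L) = -7 + (⅕)*(5/9) = -7 + ⅑ = -62/9)
E = 15/2 (E = 7 + (11 - 1*10)/2 = 7 + (11 - 10)/2 = 7 + (½)*1 = 7 + ½ = 15/2 ≈ 7.5000)
(o(1, 3)*11)*(-5*6/(-13) + E/(-18)) = (-62/9*11)*(-5*6/(-13) + (15/2)/(-18)) = -682*(-30*(-1/13) + (15/2)*(-1/18))/9 = -682*(30/13 - 5/12)/9 = -682/9*295/156 = -100595/702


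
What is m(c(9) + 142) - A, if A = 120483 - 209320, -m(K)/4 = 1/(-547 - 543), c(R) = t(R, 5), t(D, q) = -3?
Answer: 48416167/545 ≈ 88837.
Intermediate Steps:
c(R) = -3
m(K) = 2/545 (m(K) = -4/(-547 - 543) = -4/(-1090) = -4*(-1/1090) = 2/545)
A = -88837
m(c(9) + 142) - A = 2/545 - 1*(-88837) = 2/545 + 88837 = 48416167/545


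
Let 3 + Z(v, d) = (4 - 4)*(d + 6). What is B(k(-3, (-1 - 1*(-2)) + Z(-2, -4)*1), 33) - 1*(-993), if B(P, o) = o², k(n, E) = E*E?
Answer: 2082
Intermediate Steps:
Z(v, d) = -3 (Z(v, d) = -3 + (4 - 4)*(d + 6) = -3 + 0*(6 + d) = -3 + 0 = -3)
k(n, E) = E²
B(k(-3, (-1 - 1*(-2)) + Z(-2, -4)*1), 33) - 1*(-993) = 33² - 1*(-993) = 1089 + 993 = 2082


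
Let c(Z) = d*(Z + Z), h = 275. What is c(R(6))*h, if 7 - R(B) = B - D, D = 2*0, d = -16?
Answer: -8800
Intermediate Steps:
D = 0
R(B) = 7 - B (R(B) = 7 - (B - 1*0) = 7 - (B + 0) = 7 - B)
c(Z) = -32*Z (c(Z) = -16*(Z + Z) = -32*Z)
c(R(6))*h = -32*(7 - 1*6)*275 = -32*(7 - 6)*275 = -32*1*275 = -32*275 = -8800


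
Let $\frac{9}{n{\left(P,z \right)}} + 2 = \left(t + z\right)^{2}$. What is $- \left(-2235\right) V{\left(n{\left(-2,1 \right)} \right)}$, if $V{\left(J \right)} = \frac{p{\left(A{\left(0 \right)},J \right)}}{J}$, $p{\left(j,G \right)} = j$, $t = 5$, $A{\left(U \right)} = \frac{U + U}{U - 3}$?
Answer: $0$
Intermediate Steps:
$A{\left(U \right)} = \frac{2 U}{-3 + U}$
$n{\left(P,z \right)} = \frac{9}{-2 + \left(5 + z\right)^{2}}$
$V{\left(J \right)} = 0$ ($V{\left(J \right)} = \frac{2 \cdot 0 \frac{1}{-3 + 0}}{J} = \frac{2 \cdot 0 \frac{1}{-3}}{J} = \frac{2 \cdot 0 \left(- \frac{1}{3}\right)}{J} = \frac{0}{J} = 0$)
$- \left(-2235\right) V{\left(n{\left(-2,1 \right)} \right)} = - \left(-2235\right) 0 = \left(-1\right) 0 = 0$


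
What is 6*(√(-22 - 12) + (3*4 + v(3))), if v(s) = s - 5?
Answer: 60 + 6*I*√34 ≈ 60.0 + 34.986*I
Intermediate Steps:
v(s) = -5 + s
6*(√(-22 - 12) + (3*4 + v(3))) = 6*(√(-22 - 12) + (3*4 + (-5 + 3))) = 6*(√(-34) + (12 - 2)) = 6*(I*√34 + 10) = 6*(10 + I*√34) = 60 + 6*I*√34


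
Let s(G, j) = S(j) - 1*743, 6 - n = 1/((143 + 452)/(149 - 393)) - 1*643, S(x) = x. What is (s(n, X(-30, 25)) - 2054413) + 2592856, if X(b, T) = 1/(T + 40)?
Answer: 34950501/65 ≈ 5.3770e+5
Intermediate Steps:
n = 386399/595 (n = 6 - (1/((143 + 452)/(149 - 393)) - 1*643) = 6 - (1/(595/(-244)) - 643) = 6 - (1/(595*(-1/244)) - 643) = 6 - (1/(-595/244) - 643) = 6 - (-244/595 - 643) = 6 - 1*(-382829/595) = 6 + 382829/595 = 386399/595 ≈ 649.41)
X(b, T) = 1/(40 + T)
s(G, j) = -743 + j (s(G, j) = j - 1*743 = j - 743 = -743 + j)
(s(n, X(-30, 25)) - 2054413) + 2592856 = ((-743 + 1/(40 + 25)) - 2054413) + 2592856 = ((-743 + 1/65) - 2054413) + 2592856 = (-48294/65 - 2054413) + 2592856 = -133585139/65 + 2592856 = 34950501/65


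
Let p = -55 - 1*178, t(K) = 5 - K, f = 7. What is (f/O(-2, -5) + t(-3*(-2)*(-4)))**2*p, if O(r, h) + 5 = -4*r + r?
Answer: -301968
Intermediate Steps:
O(r, h) = -5 - 3*r (O(r, h) = -5 + (-4*r + r) = -5 - 3*r)
p = -233 (p = -55 - 178 = -233)
(f/O(-2, -5) + t(-3*(-2)*(-4)))**2*p = (7/(-5 - 3*(-2)) + (5 - (-3*(-2))*(-4)))**2*(-233) = (7/(-5 + 6) + (5 - 6*(-4)))**2*(-233) = (7/1 + (5 - 1*(-24)))**2*(-233) = (7*1 + (5 + 24))**2*(-233) = (7 + 29)**2*(-233) = 36**2*(-233) = 1296*(-233) = -301968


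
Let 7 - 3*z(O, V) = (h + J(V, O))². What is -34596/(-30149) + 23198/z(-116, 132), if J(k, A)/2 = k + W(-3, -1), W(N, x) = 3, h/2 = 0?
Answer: 423616722/2197651057 ≈ 0.19276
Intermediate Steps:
h = 0 (h = 2*0 = 0)
J(k, A) = 6 + 2*k (J(k, A) = 2*(k + 3) = 2*(3 + k) = 6 + 2*k)
z(O, V) = 7/3 - (6 + 2*V)²/3 (z(O, V) = 7/3 - (0 + (6 + 2*V))²/3 = 7/3 - (6 + 2*V)²/3)
-34596/(-30149) + 23198/z(-116, 132) = -34596/(-30149) + 23198/(7/3 - 4*(3 + 132)²/3) = -34596*(-1/30149) + 23198/(7/3 - 4/3*135²) = 34596/30149 + 23198/(7/3 - 4/3*18225) = 34596/30149 + 23198/(7/3 - 24300) = 34596/30149 + 23198/(-72893/3) = 34596/30149 + 23198*(-3/72893) = 34596/30149 - 69594/72893 = 423616722/2197651057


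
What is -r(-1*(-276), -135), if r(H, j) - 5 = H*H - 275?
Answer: -75906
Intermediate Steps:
r(H, j) = -270 + H**2 (r(H, j) = 5 + (H*H - 275) = 5 + (H**2 - 275) = 5 + (-275 + H**2) = -270 + H**2)
-r(-1*(-276), -135) = -(-270 + (-1*(-276))**2) = -(-270 + 276**2) = -(-270 + 76176) = -1*75906 = -75906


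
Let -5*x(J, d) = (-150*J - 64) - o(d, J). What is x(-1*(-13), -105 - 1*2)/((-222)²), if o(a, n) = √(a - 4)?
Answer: 1007/123210 + I*√111/246420 ≈ 0.008173 + 4.2755e-5*I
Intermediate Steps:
o(a, n) = √(-4 + a)
x(J, d) = 64/5 + 30*J + √(-4 + d)/5 (x(J, d) = -((-150*J - 64) - √(-4 + d))/5 = -((-64 - 150*J) - √(-4 + d))/5 = -(-64 - √(-4 + d) - 150*J)/5 = 64/5 + 30*J + √(-4 + d)/5)
x(-1*(-13), -105 - 1*2)/((-222)²) = (64/5 + 30*(-1*(-13)) + √(-4 + (-105 - 1*2))/5)/((-222)²) = (64/5 + 30*13 + √(-4 + (-105 - 2))/5)/49284 = (64/5 + 390 + √(-4 - 107)/5)*(1/49284) = (64/5 + 390 + √(-111)/5)*(1/49284) = (64/5 + 390 + (I*√111)/5)*(1/49284) = (64/5 + 390 + I*√111/5)*(1/49284) = (2014/5 + I*√111/5)*(1/49284) = 1007/123210 + I*√111/246420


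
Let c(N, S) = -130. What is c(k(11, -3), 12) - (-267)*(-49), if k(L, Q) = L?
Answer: -13213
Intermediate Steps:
c(k(11, -3), 12) - (-267)*(-49) = -130 - (-267)*(-49) = -130 - 1*13083 = -130 - 13083 = -13213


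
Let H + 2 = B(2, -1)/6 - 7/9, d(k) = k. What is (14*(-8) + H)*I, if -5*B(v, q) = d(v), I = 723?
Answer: -1245488/15 ≈ -83033.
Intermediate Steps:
B(v, q) = -v/5
H = -128/45 (H = -2 + (-1/5*2/6 - 7/9) = -2 + (-2/5*1/6 - 7*1/9) = -2 + (-1/15 - 7/9) = -2 - 38/45 = -128/45 ≈ -2.8444)
(14*(-8) + H)*I = (14*(-8) - 128/45)*723 = (-112 - 128/45)*723 = -5168/45*723 = -1245488/15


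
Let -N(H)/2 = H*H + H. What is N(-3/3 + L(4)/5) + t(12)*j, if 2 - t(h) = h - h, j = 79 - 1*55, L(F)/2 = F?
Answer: 1152/25 ≈ 46.080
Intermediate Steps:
L(F) = 2*F
N(H) = -2*H - 2*H² (N(H) = -2*(H*H + H) = -2*(H² + H) = -2*(H + H²) = -2*H - 2*H²)
j = 24 (j = 79 - 55 = 24)
t(h) = 2 (t(h) = 2 - (h - h) = 2 - 1*0 = 2 + 0 = 2)
N(-3/3 + L(4)/5) + t(12)*j = -2*(-3/3 + (2*4)/5)*(1 + (-3/3 + (2*4)/5)) + 2*24 = -2*(-3*⅓ + 8*(⅕))*(1 + (-3*⅓ + 8*(⅕))) + 48 = -2*(-1 + 8/5)*(1 + (-1 + 8/5)) + 48 = -2*⅗*(1 + ⅗) + 48 = -2*⅗*8/5 + 48 = -48/25 + 48 = 1152/25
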